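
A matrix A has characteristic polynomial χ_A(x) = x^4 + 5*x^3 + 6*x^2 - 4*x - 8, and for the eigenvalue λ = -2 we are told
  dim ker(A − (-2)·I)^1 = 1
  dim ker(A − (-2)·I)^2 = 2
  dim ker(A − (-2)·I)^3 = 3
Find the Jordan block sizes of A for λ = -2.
Block sizes for λ = -2: [3]

From the dimensions of kernels of powers, the number of Jordan blocks of size at least j is d_j − d_{j−1} where d_j = dim ker(N^j) (with d_0 = 0). Computing the differences gives [1, 1, 1].
The number of blocks of size exactly k is (#blocks of size ≥ k) − (#blocks of size ≥ k + 1), so the partition is: 1 block(s) of size 3.
In nonincreasing order the block sizes are [3].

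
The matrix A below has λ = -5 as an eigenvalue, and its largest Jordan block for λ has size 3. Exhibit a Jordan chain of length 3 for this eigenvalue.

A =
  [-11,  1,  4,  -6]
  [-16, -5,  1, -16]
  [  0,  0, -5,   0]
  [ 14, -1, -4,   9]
A Jordan chain for λ = -5 of length 3:
v_1 = (1, 0, 0, -1)ᵀ
v_2 = (4, 1, 0, -4)ᵀ
v_3 = (0, 0, 1, 0)ᵀ

Let N = A − (-5)·I. We want v_3 with N^3 v_3 = 0 but N^2 v_3 ≠ 0; then v_{j-1} := N · v_j for j = 3, …, 2.

Pick v_3 = (0, 0, 1, 0)ᵀ.
Then v_2 = N · v_3 = (4, 1, 0, -4)ᵀ.
Then v_1 = N · v_2 = (1, 0, 0, -1)ᵀ.

Sanity check: (A − (-5)·I) v_1 = (0, 0, 0, 0)ᵀ = 0. ✓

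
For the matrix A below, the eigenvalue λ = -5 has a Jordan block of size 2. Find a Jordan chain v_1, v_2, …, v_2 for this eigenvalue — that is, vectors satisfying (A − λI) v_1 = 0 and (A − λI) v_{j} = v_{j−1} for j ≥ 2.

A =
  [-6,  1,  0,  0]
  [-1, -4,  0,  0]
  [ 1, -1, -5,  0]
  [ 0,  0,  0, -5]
A Jordan chain for λ = -5 of length 2:
v_1 = (-1, -1, 1, 0)ᵀ
v_2 = (1, 0, 0, 0)ᵀ

Let N = A − (-5)·I. We want v_2 with N^2 v_2 = 0 but N^1 v_2 ≠ 0; then v_{j-1} := N · v_j for j = 2, …, 2.

Pick v_2 = (1, 0, 0, 0)ᵀ.
Then v_1 = N · v_2 = (-1, -1, 1, 0)ᵀ.

Sanity check: (A − (-5)·I) v_1 = (0, 0, 0, 0)ᵀ = 0. ✓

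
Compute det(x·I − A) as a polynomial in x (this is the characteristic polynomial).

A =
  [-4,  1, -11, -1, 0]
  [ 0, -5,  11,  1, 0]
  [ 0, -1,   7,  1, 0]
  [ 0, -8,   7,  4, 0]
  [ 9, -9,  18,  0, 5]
x^5 - 7*x^4 - 29*x^3 + 235*x^2 + 200*x - 2000

Expanding det(x·I − A) (e.g. by cofactor expansion or by noting that A is similar to its Jordan form J, which has the same characteristic polynomial as A) gives
  χ_A(x) = x^5 - 7*x^4 - 29*x^3 + 235*x^2 + 200*x - 2000
which factors as (x - 5)^3*(x + 4)^2. The eigenvalues (with algebraic multiplicities) are λ = -4 with multiplicity 2, λ = 5 with multiplicity 3.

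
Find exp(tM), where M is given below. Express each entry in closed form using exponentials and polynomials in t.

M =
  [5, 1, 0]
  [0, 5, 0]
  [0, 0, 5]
e^{tM} =
  [exp(5*t), t*exp(5*t), 0]
  [0, exp(5*t), 0]
  [0, 0, exp(5*t)]

Strategy: write M = P · J · P⁻¹ where J is a Jordan canonical form, so e^{tM} = P · e^{tJ} · P⁻¹, and e^{tJ} can be computed block-by-block.

M has Jordan form
J =
  [5, 1, 0]
  [0, 5, 0]
  [0, 0, 5]
(up to reordering of blocks).

Per-block formulas:
  For a 2×2 Jordan block J_2(5): exp(t · J_2(5)) = e^(5t)·(I + t·N), where N is the 2×2 nilpotent shift.
  For a 1×1 block at λ = 5: exp(t · [5]) = [e^(5t)].

After assembling e^{tJ} and conjugating by P, we get:

e^{tM} =
  [exp(5*t), t*exp(5*t), 0]
  [0, exp(5*t), 0]
  [0, 0, exp(5*t)]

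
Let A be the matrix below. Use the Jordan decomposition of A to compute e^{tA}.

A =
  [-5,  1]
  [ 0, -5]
e^{tA} =
  [exp(-5*t), t*exp(-5*t)]
  [0, exp(-5*t)]

Strategy: write A = P · J · P⁻¹ where J is a Jordan canonical form, so e^{tA} = P · e^{tJ} · P⁻¹, and e^{tJ} can be computed block-by-block.

A has Jordan form
J =
  [-5,  1]
  [ 0, -5]
(up to reordering of blocks).

Per-block formulas:
  For a 2×2 Jordan block J_2(-5): exp(t · J_2(-5)) = e^(-5t)·(I + t·N), where N is the 2×2 nilpotent shift.

After assembling e^{tJ} and conjugating by P, we get:

e^{tA} =
  [exp(-5*t), t*exp(-5*t)]
  [0, exp(-5*t)]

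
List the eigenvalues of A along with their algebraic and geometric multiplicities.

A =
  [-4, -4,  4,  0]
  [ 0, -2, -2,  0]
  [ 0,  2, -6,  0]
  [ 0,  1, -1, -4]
λ = -4: alg = 4, geom = 3

Step 1 — factor the characteristic polynomial to read off the algebraic multiplicities:
  χ_A(x) = (x + 4)^4

Step 2 — compute geometric multiplicities via the rank-nullity identity g(λ) = n − rank(A − λI):
  rank(A − (-4)·I) = 1, so dim ker(A − (-4)·I) = n − 1 = 3

Summary:
  λ = -4: algebraic multiplicity = 4, geometric multiplicity = 3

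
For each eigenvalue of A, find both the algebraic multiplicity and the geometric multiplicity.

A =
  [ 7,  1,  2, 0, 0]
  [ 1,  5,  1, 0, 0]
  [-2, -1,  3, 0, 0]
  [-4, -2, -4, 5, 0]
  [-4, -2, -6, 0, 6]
λ = 5: alg = 4, geom = 2; λ = 6: alg = 1, geom = 1

Step 1 — factor the characteristic polynomial to read off the algebraic multiplicities:
  χ_A(x) = (x - 6)*(x - 5)^4

Step 2 — compute geometric multiplicities via the rank-nullity identity g(λ) = n − rank(A − λI):
  rank(A − (5)·I) = 3, so dim ker(A − (5)·I) = n − 3 = 2
  rank(A − (6)·I) = 4, so dim ker(A − (6)·I) = n − 4 = 1

Summary:
  λ = 5: algebraic multiplicity = 4, geometric multiplicity = 2
  λ = 6: algebraic multiplicity = 1, geometric multiplicity = 1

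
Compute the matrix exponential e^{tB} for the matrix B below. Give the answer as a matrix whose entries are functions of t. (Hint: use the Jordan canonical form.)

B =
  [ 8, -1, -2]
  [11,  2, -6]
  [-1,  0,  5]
e^{tB} =
  [3*t*exp(5*t) + exp(5*t), -t*exp(5*t), -2*t*exp(5*t)]
  [3*t^2*exp(5*t) + 11*t*exp(5*t), -t^2*exp(5*t) - 3*t*exp(5*t) + exp(5*t), -2*t^2*exp(5*t) - 6*t*exp(5*t)]
  [-3*t^2*exp(5*t)/2 - t*exp(5*t), t^2*exp(5*t)/2, t^2*exp(5*t) + exp(5*t)]

Strategy: write B = P · J · P⁻¹ where J is a Jordan canonical form, so e^{tB} = P · e^{tJ} · P⁻¹, and e^{tJ} can be computed block-by-block.

B has Jordan form
J =
  [5, 1, 0]
  [0, 5, 1]
  [0, 0, 5]
(up to reordering of blocks).

Per-block formulas:
  For a 3×3 Jordan block J_3(5): exp(t · J_3(5)) = e^(5t)·(I + t·N + (t^2/2)·N^2), where N is the 3×3 nilpotent shift.

After assembling e^{tJ} and conjugating by P, we get:

e^{tB} =
  [3*t*exp(5*t) + exp(5*t), -t*exp(5*t), -2*t*exp(5*t)]
  [3*t^2*exp(5*t) + 11*t*exp(5*t), -t^2*exp(5*t) - 3*t*exp(5*t) + exp(5*t), -2*t^2*exp(5*t) - 6*t*exp(5*t)]
  [-3*t^2*exp(5*t)/2 - t*exp(5*t), t^2*exp(5*t)/2, t^2*exp(5*t) + exp(5*t)]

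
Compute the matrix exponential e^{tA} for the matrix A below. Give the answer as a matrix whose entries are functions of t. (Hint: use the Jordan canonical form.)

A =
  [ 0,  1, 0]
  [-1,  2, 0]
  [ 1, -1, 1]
e^{tA} =
  [-t*exp(t) + exp(t), t*exp(t), 0]
  [-t*exp(t), t*exp(t) + exp(t), 0]
  [t*exp(t), -t*exp(t), exp(t)]

Strategy: write A = P · J · P⁻¹ where J is a Jordan canonical form, so e^{tA} = P · e^{tJ} · P⁻¹, and e^{tJ} can be computed block-by-block.

A has Jordan form
J =
  [1, 1, 0]
  [0, 1, 0]
  [0, 0, 1]
(up to reordering of blocks).

Per-block formulas:
  For a 2×2 Jordan block J_2(1): exp(t · J_2(1)) = e^(1t)·(I + t·N), where N is the 2×2 nilpotent shift.
  For a 1×1 block at λ = 1: exp(t · [1]) = [e^(1t)].

After assembling e^{tJ} and conjugating by P, we get:

e^{tA} =
  [-t*exp(t) + exp(t), t*exp(t), 0]
  [-t*exp(t), t*exp(t) + exp(t), 0]
  [t*exp(t), -t*exp(t), exp(t)]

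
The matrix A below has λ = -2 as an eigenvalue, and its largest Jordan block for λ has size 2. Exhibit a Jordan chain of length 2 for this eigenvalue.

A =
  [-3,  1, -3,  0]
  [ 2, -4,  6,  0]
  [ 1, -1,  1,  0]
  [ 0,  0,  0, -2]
A Jordan chain for λ = -2 of length 2:
v_1 = (-1, 2, 1, 0)ᵀ
v_2 = (1, 0, 0, 0)ᵀ

Let N = A − (-2)·I. We want v_2 with N^2 v_2 = 0 but N^1 v_2 ≠ 0; then v_{j-1} := N · v_j for j = 2, …, 2.

Pick v_2 = (1, 0, 0, 0)ᵀ.
Then v_1 = N · v_2 = (-1, 2, 1, 0)ᵀ.

Sanity check: (A − (-2)·I) v_1 = (0, 0, 0, 0)ᵀ = 0. ✓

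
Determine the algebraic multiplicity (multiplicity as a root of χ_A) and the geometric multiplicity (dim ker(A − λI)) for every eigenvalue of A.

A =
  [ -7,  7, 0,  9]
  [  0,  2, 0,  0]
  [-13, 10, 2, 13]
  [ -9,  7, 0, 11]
λ = 2: alg = 4, geom = 2

Step 1 — factor the characteristic polynomial to read off the algebraic multiplicities:
  χ_A(x) = (x - 2)^4

Step 2 — compute geometric multiplicities via the rank-nullity identity g(λ) = n − rank(A − λI):
  rank(A − (2)·I) = 2, so dim ker(A − (2)·I) = n − 2 = 2

Summary:
  λ = 2: algebraic multiplicity = 4, geometric multiplicity = 2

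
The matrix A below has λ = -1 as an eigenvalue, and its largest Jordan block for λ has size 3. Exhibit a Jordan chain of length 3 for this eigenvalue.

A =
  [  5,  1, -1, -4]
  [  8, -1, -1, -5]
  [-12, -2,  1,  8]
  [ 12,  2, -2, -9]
A Jordan chain for λ = -1 of length 3:
v_1 = (8, 0, -16, 16)ᵀ
v_2 = (6, 8, -12, 12)ᵀ
v_3 = (1, 0, 0, 0)ᵀ

Let N = A − (-1)·I. We want v_3 with N^3 v_3 = 0 but N^2 v_3 ≠ 0; then v_{j-1} := N · v_j for j = 3, …, 2.

Pick v_3 = (1, 0, 0, 0)ᵀ.
Then v_2 = N · v_3 = (6, 8, -12, 12)ᵀ.
Then v_1 = N · v_2 = (8, 0, -16, 16)ᵀ.

Sanity check: (A − (-1)·I) v_1 = (0, 0, 0, 0)ᵀ = 0. ✓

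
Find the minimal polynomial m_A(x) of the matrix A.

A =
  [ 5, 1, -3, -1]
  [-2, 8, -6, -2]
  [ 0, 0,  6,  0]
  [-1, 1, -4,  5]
x^3 - 18*x^2 + 108*x - 216

The characteristic polynomial is χ_A(x) = (x - 6)^4, so the eigenvalues are known. The minimal polynomial is
  m_A(x) = Π_λ (x − λ)^{k_λ}
where k_λ is the size of the *largest* Jordan block for λ (equivalently, the smallest k with (A − λI)^k v = 0 for every generalised eigenvector v of λ).

  λ = 6: largest Jordan block has size 3, contributing (x − 6)^3

So m_A(x) = (x - 6)^3 = x^3 - 18*x^2 + 108*x - 216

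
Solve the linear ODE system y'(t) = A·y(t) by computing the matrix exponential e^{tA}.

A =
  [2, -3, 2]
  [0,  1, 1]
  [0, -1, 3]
e^{tA} =
  [exp(2*t), t^2*exp(2*t)/2 - 3*t*exp(2*t), -t^2*exp(2*t)/2 + 2*t*exp(2*t)]
  [0, -t*exp(2*t) + exp(2*t), t*exp(2*t)]
  [0, -t*exp(2*t), t*exp(2*t) + exp(2*t)]

Strategy: write A = P · J · P⁻¹ where J is a Jordan canonical form, so e^{tA} = P · e^{tJ} · P⁻¹, and e^{tJ} can be computed block-by-block.

A has Jordan form
J =
  [2, 1, 0]
  [0, 2, 1]
  [0, 0, 2]
(up to reordering of blocks).

Per-block formulas:
  For a 3×3 Jordan block J_3(2): exp(t · J_3(2)) = e^(2t)·(I + t·N + (t^2/2)·N^2), where N is the 3×3 nilpotent shift.

After assembling e^{tJ} and conjugating by P, we get:

e^{tA} =
  [exp(2*t), t^2*exp(2*t)/2 - 3*t*exp(2*t), -t^2*exp(2*t)/2 + 2*t*exp(2*t)]
  [0, -t*exp(2*t) + exp(2*t), t*exp(2*t)]
  [0, -t*exp(2*t), t*exp(2*t) + exp(2*t)]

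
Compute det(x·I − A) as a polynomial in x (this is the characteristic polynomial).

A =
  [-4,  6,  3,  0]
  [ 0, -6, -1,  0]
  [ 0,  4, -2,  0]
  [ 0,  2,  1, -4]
x^4 + 16*x^3 + 96*x^2 + 256*x + 256

Expanding det(x·I − A) (e.g. by cofactor expansion or by noting that A is similar to its Jordan form J, which has the same characteristic polynomial as A) gives
  χ_A(x) = x^4 + 16*x^3 + 96*x^2 + 256*x + 256
which factors as (x + 4)^4. The eigenvalues (with algebraic multiplicities) are λ = -4 with multiplicity 4.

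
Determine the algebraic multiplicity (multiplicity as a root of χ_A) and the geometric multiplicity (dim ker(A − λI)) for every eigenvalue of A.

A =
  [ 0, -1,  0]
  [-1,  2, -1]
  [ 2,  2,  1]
λ = 1: alg = 3, geom = 1

Step 1 — factor the characteristic polynomial to read off the algebraic multiplicities:
  χ_A(x) = (x - 1)^3

Step 2 — compute geometric multiplicities via the rank-nullity identity g(λ) = n − rank(A − λI):
  rank(A − (1)·I) = 2, so dim ker(A − (1)·I) = n − 2 = 1

Summary:
  λ = 1: algebraic multiplicity = 3, geometric multiplicity = 1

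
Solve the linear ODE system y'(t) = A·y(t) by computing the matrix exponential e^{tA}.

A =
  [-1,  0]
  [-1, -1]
e^{tA} =
  [exp(-t), 0]
  [-t*exp(-t), exp(-t)]

Strategy: write A = P · J · P⁻¹ where J is a Jordan canonical form, so e^{tA} = P · e^{tJ} · P⁻¹, and e^{tJ} can be computed block-by-block.

A has Jordan form
J =
  [-1,  1]
  [ 0, -1]
(up to reordering of blocks).

Per-block formulas:
  For a 2×2 Jordan block J_2(-1): exp(t · J_2(-1)) = e^(-1t)·(I + t·N), where N is the 2×2 nilpotent shift.

After assembling e^{tJ} and conjugating by P, we get:

e^{tA} =
  [exp(-t), 0]
  [-t*exp(-t), exp(-t)]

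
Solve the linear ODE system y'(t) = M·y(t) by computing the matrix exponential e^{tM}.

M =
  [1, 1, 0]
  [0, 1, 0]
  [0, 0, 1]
e^{tM} =
  [exp(t), t*exp(t), 0]
  [0, exp(t), 0]
  [0, 0, exp(t)]

Strategy: write M = P · J · P⁻¹ where J is a Jordan canonical form, so e^{tM} = P · e^{tJ} · P⁻¹, and e^{tJ} can be computed block-by-block.

M has Jordan form
J =
  [1, 1, 0]
  [0, 1, 0]
  [0, 0, 1]
(up to reordering of blocks).

Per-block formulas:
  For a 2×2 Jordan block J_2(1): exp(t · J_2(1)) = e^(1t)·(I + t·N), where N is the 2×2 nilpotent shift.
  For a 1×1 block at λ = 1: exp(t · [1]) = [e^(1t)].

After assembling e^{tJ} and conjugating by P, we get:

e^{tM} =
  [exp(t), t*exp(t), 0]
  [0, exp(t), 0]
  [0, 0, exp(t)]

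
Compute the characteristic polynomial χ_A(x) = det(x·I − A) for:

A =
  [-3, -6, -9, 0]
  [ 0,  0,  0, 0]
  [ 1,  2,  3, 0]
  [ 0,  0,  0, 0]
x^4

Expanding det(x·I − A) (e.g. by cofactor expansion or by noting that A is similar to its Jordan form J, which has the same characteristic polynomial as A) gives
  χ_A(x) = x^4
which factors as x^4. The eigenvalues (with algebraic multiplicities) are λ = 0 with multiplicity 4.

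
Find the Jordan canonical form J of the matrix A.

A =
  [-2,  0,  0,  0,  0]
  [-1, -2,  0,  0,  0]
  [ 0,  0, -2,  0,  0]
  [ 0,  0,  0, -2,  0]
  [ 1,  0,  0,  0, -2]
J_2(-2) ⊕ J_1(-2) ⊕ J_1(-2) ⊕ J_1(-2)

The characteristic polynomial is
  det(x·I − A) = x^5 + 10*x^4 + 40*x^3 + 80*x^2 + 80*x + 32 = (x + 2)^5

Eigenvalues and multiplicities (the geometric multiplicity of λ is n − rank(A − λI), which equals the number of Jordan blocks for λ):
  λ = -2: algebraic multiplicity = 5, geometric multiplicity = 4

Determining the block sizes for each eigenvalue:
  λ = -2: 4 blocks summing to 5 forces exactly one block of size 2 and the rest size 1 → block sizes [2, 1, 1, 1]

Assembling the blocks gives a Jordan form
J =
  [-2,  1,  0,  0,  0]
  [ 0, -2,  0,  0,  0]
  [ 0,  0, -2,  0,  0]
  [ 0,  0,  0, -2,  0]
  [ 0,  0,  0,  0, -2]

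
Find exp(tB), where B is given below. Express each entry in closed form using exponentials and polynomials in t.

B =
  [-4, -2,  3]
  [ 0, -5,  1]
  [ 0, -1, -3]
e^{tB} =
  [exp(-4*t), -t^2*exp(-4*t)/2 - 2*t*exp(-4*t), t^2*exp(-4*t)/2 + 3*t*exp(-4*t)]
  [0, -t*exp(-4*t) + exp(-4*t), t*exp(-4*t)]
  [0, -t*exp(-4*t), t*exp(-4*t) + exp(-4*t)]

Strategy: write B = P · J · P⁻¹ where J is a Jordan canonical form, so e^{tB} = P · e^{tJ} · P⁻¹, and e^{tJ} can be computed block-by-block.

B has Jordan form
J =
  [-4,  1,  0]
  [ 0, -4,  1]
  [ 0,  0, -4]
(up to reordering of blocks).

Per-block formulas:
  For a 3×3 Jordan block J_3(-4): exp(t · J_3(-4)) = e^(-4t)·(I + t·N + (t^2/2)·N^2), where N is the 3×3 nilpotent shift.

After assembling e^{tJ} and conjugating by P, we get:

e^{tB} =
  [exp(-4*t), -t^2*exp(-4*t)/2 - 2*t*exp(-4*t), t^2*exp(-4*t)/2 + 3*t*exp(-4*t)]
  [0, -t*exp(-4*t) + exp(-4*t), t*exp(-4*t)]
  [0, -t*exp(-4*t), t*exp(-4*t) + exp(-4*t)]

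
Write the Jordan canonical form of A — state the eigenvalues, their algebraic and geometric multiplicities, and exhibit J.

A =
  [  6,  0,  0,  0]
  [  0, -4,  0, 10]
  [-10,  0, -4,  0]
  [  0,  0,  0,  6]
J_1(-4) ⊕ J_1(-4) ⊕ J_1(6) ⊕ J_1(6)

The characteristic polynomial is
  det(x·I − A) = x^4 - 4*x^3 - 44*x^2 + 96*x + 576 = (x - 6)^2*(x + 4)^2

Eigenvalues and multiplicities (the geometric multiplicity of λ is n − rank(A − λI), which equals the number of Jordan blocks for λ):
  λ = -4: algebraic multiplicity = 2, geometric multiplicity = 2
  λ = 6: algebraic multiplicity = 2, geometric multiplicity = 2

Determining the block sizes for each eigenvalue:
  λ = -4: gm = am = 2, so every block has size 1 → block sizes [1, 1]
  λ = 6: gm = am = 2, so every block has size 1 → block sizes [1, 1]

Assembling the blocks gives a Jordan form
J =
  [-4,  0, 0, 0]
  [ 0, -4, 0, 0]
  [ 0,  0, 6, 0]
  [ 0,  0, 0, 6]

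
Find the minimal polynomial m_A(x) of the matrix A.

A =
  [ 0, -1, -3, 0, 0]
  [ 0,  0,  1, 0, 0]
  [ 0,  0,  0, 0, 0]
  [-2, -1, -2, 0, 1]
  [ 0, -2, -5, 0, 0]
x^3

The characteristic polynomial is χ_A(x) = x^5, so the eigenvalues are known. The minimal polynomial is
  m_A(x) = Π_λ (x − λ)^{k_λ}
where k_λ is the size of the *largest* Jordan block for λ (equivalently, the smallest k with (A − λI)^k v = 0 for every generalised eigenvector v of λ).

  λ = 0: largest Jordan block has size 3, contributing (x − 0)^3

So m_A(x) = x^3 = x^3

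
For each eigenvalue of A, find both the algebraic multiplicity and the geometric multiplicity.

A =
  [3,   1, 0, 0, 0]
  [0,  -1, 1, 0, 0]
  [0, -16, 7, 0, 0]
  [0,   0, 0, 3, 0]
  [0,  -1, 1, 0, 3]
λ = 3: alg = 5, geom = 3

Step 1 — factor the characteristic polynomial to read off the algebraic multiplicities:
  χ_A(x) = (x - 3)^5

Step 2 — compute geometric multiplicities via the rank-nullity identity g(λ) = n − rank(A − λI):
  rank(A − (3)·I) = 2, so dim ker(A − (3)·I) = n − 2 = 3

Summary:
  λ = 3: algebraic multiplicity = 5, geometric multiplicity = 3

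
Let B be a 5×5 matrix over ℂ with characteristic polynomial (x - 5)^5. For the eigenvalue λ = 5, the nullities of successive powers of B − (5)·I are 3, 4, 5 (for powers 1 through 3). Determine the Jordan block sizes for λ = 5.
Block sizes for λ = 5: [3, 1, 1]

From the dimensions of kernels of powers, the number of Jordan blocks of size at least j is d_j − d_{j−1} where d_j = dim ker(N^j) (with d_0 = 0). Computing the differences gives [3, 1, 1].
The number of blocks of size exactly k is (#blocks of size ≥ k) − (#blocks of size ≥ k + 1), so the partition is: 2 block(s) of size 1, 1 block(s) of size 3.
In nonincreasing order the block sizes are [3, 1, 1].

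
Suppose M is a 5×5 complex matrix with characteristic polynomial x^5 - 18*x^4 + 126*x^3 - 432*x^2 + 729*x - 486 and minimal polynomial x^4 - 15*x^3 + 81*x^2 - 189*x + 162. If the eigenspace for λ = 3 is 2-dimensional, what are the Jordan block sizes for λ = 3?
Block sizes for λ = 3: [3, 1]

Step 1 — from the characteristic polynomial, algebraic multiplicity of λ = 3 is 4. From dim ker(M − (3)·I) = 2, there are exactly 2 Jordan blocks for λ = 3.
Step 2 — from the minimal polynomial, the factor (x − 3)^3 tells us the largest block for λ = 3 has size 3.
Step 3 — with total size 4, 2 blocks, and largest block 3, the block sizes (in nonincreasing order) are [3, 1].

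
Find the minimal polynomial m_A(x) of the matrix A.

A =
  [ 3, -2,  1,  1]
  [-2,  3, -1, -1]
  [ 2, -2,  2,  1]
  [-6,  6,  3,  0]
x^3 - 7*x^2 + 15*x - 9

The characteristic polynomial is χ_A(x) = (x - 3)^2*(x - 1)^2, so the eigenvalues are known. The minimal polynomial is
  m_A(x) = Π_λ (x − λ)^{k_λ}
where k_λ is the size of the *largest* Jordan block for λ (equivalently, the smallest k with (A − λI)^k v = 0 for every generalised eigenvector v of λ).

  λ = 1: largest Jordan block has size 1, contributing (x − 1)
  λ = 3: largest Jordan block has size 2, contributing (x − 3)^2

So m_A(x) = (x - 3)^2*(x - 1) = x^3 - 7*x^2 + 15*x - 9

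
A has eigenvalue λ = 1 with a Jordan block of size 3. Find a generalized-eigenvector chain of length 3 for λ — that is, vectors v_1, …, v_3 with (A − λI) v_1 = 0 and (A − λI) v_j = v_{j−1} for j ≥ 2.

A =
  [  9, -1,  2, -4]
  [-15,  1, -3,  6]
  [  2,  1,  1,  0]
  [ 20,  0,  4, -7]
A Jordan chain for λ = 1 of length 3:
v_1 = (3, -6, 1, 8)ᵀ
v_2 = (8, -15, 2, 20)ᵀ
v_3 = (1, 0, 0, 0)ᵀ

Let N = A − (1)·I. We want v_3 with N^3 v_3 = 0 but N^2 v_3 ≠ 0; then v_{j-1} := N · v_j for j = 3, …, 2.

Pick v_3 = (1, 0, 0, 0)ᵀ.
Then v_2 = N · v_3 = (8, -15, 2, 20)ᵀ.
Then v_1 = N · v_2 = (3, -6, 1, 8)ᵀ.

Sanity check: (A − (1)·I) v_1 = (0, 0, 0, 0)ᵀ = 0. ✓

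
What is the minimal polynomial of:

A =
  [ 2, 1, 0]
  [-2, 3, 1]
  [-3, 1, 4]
x^3 - 9*x^2 + 27*x - 27

The characteristic polynomial is χ_A(x) = (x - 3)^3, so the eigenvalues are known. The minimal polynomial is
  m_A(x) = Π_λ (x − λ)^{k_λ}
where k_λ is the size of the *largest* Jordan block for λ (equivalently, the smallest k with (A − λI)^k v = 0 for every generalised eigenvector v of λ).

  λ = 3: largest Jordan block has size 3, contributing (x − 3)^3

So m_A(x) = (x - 3)^3 = x^3 - 9*x^2 + 27*x - 27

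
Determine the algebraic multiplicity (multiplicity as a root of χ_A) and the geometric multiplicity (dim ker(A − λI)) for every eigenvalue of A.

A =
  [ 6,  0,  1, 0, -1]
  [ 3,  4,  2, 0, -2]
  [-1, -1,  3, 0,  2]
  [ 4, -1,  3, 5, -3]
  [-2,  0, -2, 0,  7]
λ = 5: alg = 5, geom = 3

Step 1 — factor the characteristic polynomial to read off the algebraic multiplicities:
  χ_A(x) = (x - 5)^5

Step 2 — compute geometric multiplicities via the rank-nullity identity g(λ) = n − rank(A − λI):
  rank(A − (5)·I) = 2, so dim ker(A − (5)·I) = n − 2 = 3

Summary:
  λ = 5: algebraic multiplicity = 5, geometric multiplicity = 3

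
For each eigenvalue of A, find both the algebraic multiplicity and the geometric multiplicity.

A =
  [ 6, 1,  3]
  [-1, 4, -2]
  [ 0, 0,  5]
λ = 5: alg = 3, geom = 1

Step 1 — factor the characteristic polynomial to read off the algebraic multiplicities:
  χ_A(x) = (x - 5)^3

Step 2 — compute geometric multiplicities via the rank-nullity identity g(λ) = n − rank(A − λI):
  rank(A − (5)·I) = 2, so dim ker(A − (5)·I) = n − 2 = 1

Summary:
  λ = 5: algebraic multiplicity = 3, geometric multiplicity = 1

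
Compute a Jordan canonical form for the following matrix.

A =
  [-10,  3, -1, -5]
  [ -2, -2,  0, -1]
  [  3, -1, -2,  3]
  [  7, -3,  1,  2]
J_3(-3) ⊕ J_1(-3)

The characteristic polynomial is
  det(x·I − A) = x^4 + 12*x^3 + 54*x^2 + 108*x + 81 = (x + 3)^4

Eigenvalues and multiplicities (the geometric multiplicity of λ is n − rank(A − λI), which equals the number of Jordan blocks for λ):
  λ = -3: algebraic multiplicity = 4, geometric multiplicity = 2

Determining the block sizes for each eigenvalue:
  λ = -3: with am = 4 and gm = 2, the partition is not yet determined (e.g. several partitions of 4 into 2 parts exist). Let N = A − (-3)·I. Computing rank(N^1) = 2, rank(N^2) = 1, rank(N^3) = 0; the number of blocks of size ≥ j is rank(N^{j−1}) − rank(N^j), giving [2, 1, 1]. So we have 1 block(s) of size 3, 1 block(s) of size 1 → block sizes [3, 1]

Assembling the blocks gives a Jordan form
J =
  [-3,  1,  0,  0]
  [ 0, -3,  1,  0]
  [ 0,  0, -3,  0]
  [ 0,  0,  0, -3]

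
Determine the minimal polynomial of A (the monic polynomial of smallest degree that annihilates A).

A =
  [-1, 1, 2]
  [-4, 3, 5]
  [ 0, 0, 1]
x^3 - 3*x^2 + 3*x - 1

The characteristic polynomial is χ_A(x) = (x - 1)^3, so the eigenvalues are known. The minimal polynomial is
  m_A(x) = Π_λ (x − λ)^{k_λ}
where k_λ is the size of the *largest* Jordan block for λ (equivalently, the smallest k with (A − λI)^k v = 0 for every generalised eigenvector v of λ).

  λ = 1: largest Jordan block has size 3, contributing (x − 1)^3

So m_A(x) = (x - 1)^3 = x^3 - 3*x^2 + 3*x - 1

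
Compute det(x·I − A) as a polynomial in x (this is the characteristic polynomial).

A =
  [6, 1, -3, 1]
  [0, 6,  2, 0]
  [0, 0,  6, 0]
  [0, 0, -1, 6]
x^4 - 24*x^3 + 216*x^2 - 864*x + 1296

Expanding det(x·I − A) (e.g. by cofactor expansion or by noting that A is similar to its Jordan form J, which has the same characteristic polynomial as A) gives
  χ_A(x) = x^4 - 24*x^3 + 216*x^2 - 864*x + 1296
which factors as (x - 6)^4. The eigenvalues (with algebraic multiplicities) are λ = 6 with multiplicity 4.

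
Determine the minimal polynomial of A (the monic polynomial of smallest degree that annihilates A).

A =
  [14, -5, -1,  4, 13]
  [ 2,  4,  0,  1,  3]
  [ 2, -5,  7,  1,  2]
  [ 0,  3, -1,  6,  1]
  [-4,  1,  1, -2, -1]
x^2 - 12*x + 36

The characteristic polynomial is χ_A(x) = (x - 6)^5, so the eigenvalues are known. The minimal polynomial is
  m_A(x) = Π_λ (x − λ)^{k_λ}
where k_λ is the size of the *largest* Jordan block for λ (equivalently, the smallest k with (A − λI)^k v = 0 for every generalised eigenvector v of λ).

  λ = 6: largest Jordan block has size 2, contributing (x − 6)^2

So m_A(x) = (x - 6)^2 = x^2 - 12*x + 36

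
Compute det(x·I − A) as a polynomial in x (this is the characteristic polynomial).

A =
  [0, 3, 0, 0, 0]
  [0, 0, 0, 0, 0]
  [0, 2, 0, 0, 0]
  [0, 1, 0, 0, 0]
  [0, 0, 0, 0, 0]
x^5

Expanding det(x·I − A) (e.g. by cofactor expansion or by noting that A is similar to its Jordan form J, which has the same characteristic polynomial as A) gives
  χ_A(x) = x^5
which factors as x^5. The eigenvalues (with algebraic multiplicities) are λ = 0 with multiplicity 5.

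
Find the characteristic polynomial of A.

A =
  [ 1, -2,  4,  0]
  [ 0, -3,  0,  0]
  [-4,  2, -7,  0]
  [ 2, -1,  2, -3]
x^4 + 12*x^3 + 54*x^2 + 108*x + 81

Expanding det(x·I − A) (e.g. by cofactor expansion or by noting that A is similar to its Jordan form J, which has the same characteristic polynomial as A) gives
  χ_A(x) = x^4 + 12*x^3 + 54*x^2 + 108*x + 81
which factors as (x + 3)^4. The eigenvalues (with algebraic multiplicities) are λ = -3 with multiplicity 4.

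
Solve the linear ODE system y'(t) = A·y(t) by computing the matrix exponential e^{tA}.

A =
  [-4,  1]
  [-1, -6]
e^{tA} =
  [t*exp(-5*t) + exp(-5*t), t*exp(-5*t)]
  [-t*exp(-5*t), -t*exp(-5*t) + exp(-5*t)]

Strategy: write A = P · J · P⁻¹ where J is a Jordan canonical form, so e^{tA} = P · e^{tJ} · P⁻¹, and e^{tJ} can be computed block-by-block.

A has Jordan form
J =
  [-5,  1]
  [ 0, -5]
(up to reordering of blocks).

Per-block formulas:
  For a 2×2 Jordan block J_2(-5): exp(t · J_2(-5)) = e^(-5t)·(I + t·N), where N is the 2×2 nilpotent shift.

After assembling e^{tJ} and conjugating by P, we get:

e^{tA} =
  [t*exp(-5*t) + exp(-5*t), t*exp(-5*t)]
  [-t*exp(-5*t), -t*exp(-5*t) + exp(-5*t)]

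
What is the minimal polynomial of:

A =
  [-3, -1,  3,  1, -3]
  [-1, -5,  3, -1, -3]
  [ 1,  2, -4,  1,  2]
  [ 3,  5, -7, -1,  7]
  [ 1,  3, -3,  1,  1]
x^4 + 10*x^3 + 36*x^2 + 56*x + 32

The characteristic polynomial is χ_A(x) = (x + 2)^4*(x + 4), so the eigenvalues are known. The minimal polynomial is
  m_A(x) = Π_λ (x − λ)^{k_λ}
where k_λ is the size of the *largest* Jordan block for λ (equivalently, the smallest k with (A − λI)^k v = 0 for every generalised eigenvector v of λ).

  λ = -4: largest Jordan block has size 1, contributing (x + 4)
  λ = -2: largest Jordan block has size 3, contributing (x + 2)^3

So m_A(x) = (x + 2)^3*(x + 4) = x^4 + 10*x^3 + 36*x^2 + 56*x + 32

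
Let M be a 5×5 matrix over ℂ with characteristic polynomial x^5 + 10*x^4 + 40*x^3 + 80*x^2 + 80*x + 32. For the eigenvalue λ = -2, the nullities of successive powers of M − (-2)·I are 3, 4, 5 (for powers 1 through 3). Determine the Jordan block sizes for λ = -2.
Block sizes for λ = -2: [3, 1, 1]

From the dimensions of kernels of powers, the number of Jordan blocks of size at least j is d_j − d_{j−1} where d_j = dim ker(N^j) (with d_0 = 0). Computing the differences gives [3, 1, 1].
The number of blocks of size exactly k is (#blocks of size ≥ k) − (#blocks of size ≥ k + 1), so the partition is: 2 block(s) of size 1, 1 block(s) of size 3.
In nonincreasing order the block sizes are [3, 1, 1].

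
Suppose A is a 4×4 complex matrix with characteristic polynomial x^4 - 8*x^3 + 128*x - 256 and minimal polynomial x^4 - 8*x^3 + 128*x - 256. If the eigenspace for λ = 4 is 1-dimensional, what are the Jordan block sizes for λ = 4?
Block sizes for λ = 4: [3]

Step 1 — from the characteristic polynomial, algebraic multiplicity of λ = 4 is 3. From dim ker(A − (4)·I) = 1, there are exactly 1 Jordan blocks for λ = 4.
Step 2 — from the minimal polynomial, the factor (x − 4)^3 tells us the largest block for λ = 4 has size 3.
Step 3 — with total size 3, 1 blocks, and largest block 3, the block sizes (in nonincreasing order) are [3].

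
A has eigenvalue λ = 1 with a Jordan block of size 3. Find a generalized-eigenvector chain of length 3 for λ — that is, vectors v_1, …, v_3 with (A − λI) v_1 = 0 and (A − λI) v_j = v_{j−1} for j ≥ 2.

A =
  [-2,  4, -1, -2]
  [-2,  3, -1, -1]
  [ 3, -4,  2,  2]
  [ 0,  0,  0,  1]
A Jordan chain for λ = 1 of length 3:
v_1 = (-2, -1, 2, 0)ᵀ
v_2 = (-3, -2, 3, 0)ᵀ
v_3 = (1, 0, 0, 0)ᵀ

Let N = A − (1)·I. We want v_3 with N^3 v_3 = 0 but N^2 v_3 ≠ 0; then v_{j-1} := N · v_j for j = 3, …, 2.

Pick v_3 = (1, 0, 0, 0)ᵀ.
Then v_2 = N · v_3 = (-3, -2, 3, 0)ᵀ.
Then v_1 = N · v_2 = (-2, -1, 2, 0)ᵀ.

Sanity check: (A − (1)·I) v_1 = (0, 0, 0, 0)ᵀ = 0. ✓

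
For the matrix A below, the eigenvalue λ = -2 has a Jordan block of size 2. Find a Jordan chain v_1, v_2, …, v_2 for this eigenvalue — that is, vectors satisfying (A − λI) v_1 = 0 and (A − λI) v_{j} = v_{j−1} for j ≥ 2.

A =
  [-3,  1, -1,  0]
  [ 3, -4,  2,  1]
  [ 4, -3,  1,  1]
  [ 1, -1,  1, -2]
A Jordan chain for λ = -2 of length 2:
v_1 = (-1, 3, 4, 1)ᵀ
v_2 = (1, 0, 0, 0)ᵀ

Let N = A − (-2)·I. We want v_2 with N^2 v_2 = 0 but N^1 v_2 ≠ 0; then v_{j-1} := N · v_j for j = 2, …, 2.

Pick v_2 = (1, 0, 0, 0)ᵀ.
Then v_1 = N · v_2 = (-1, 3, 4, 1)ᵀ.

Sanity check: (A − (-2)·I) v_1 = (0, 0, 0, 0)ᵀ = 0. ✓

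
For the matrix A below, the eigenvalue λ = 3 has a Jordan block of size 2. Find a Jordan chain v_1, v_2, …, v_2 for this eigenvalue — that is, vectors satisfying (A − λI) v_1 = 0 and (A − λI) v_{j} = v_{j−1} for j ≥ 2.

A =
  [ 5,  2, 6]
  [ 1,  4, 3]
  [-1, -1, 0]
A Jordan chain for λ = 3 of length 2:
v_1 = (2, 1, -1)ᵀ
v_2 = (1, 0, 0)ᵀ

Let N = A − (3)·I. We want v_2 with N^2 v_2 = 0 but N^1 v_2 ≠ 0; then v_{j-1} := N · v_j for j = 2, …, 2.

Pick v_2 = (1, 0, 0)ᵀ.
Then v_1 = N · v_2 = (2, 1, -1)ᵀ.

Sanity check: (A − (3)·I) v_1 = (0, 0, 0)ᵀ = 0. ✓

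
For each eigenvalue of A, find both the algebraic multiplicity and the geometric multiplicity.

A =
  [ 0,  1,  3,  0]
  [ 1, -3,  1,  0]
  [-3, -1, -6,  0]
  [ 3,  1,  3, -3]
λ = -3: alg = 4, geom = 2

Step 1 — factor the characteristic polynomial to read off the algebraic multiplicities:
  χ_A(x) = (x + 3)^4

Step 2 — compute geometric multiplicities via the rank-nullity identity g(λ) = n − rank(A − λI):
  rank(A − (-3)·I) = 2, so dim ker(A − (-3)·I) = n − 2 = 2

Summary:
  λ = -3: algebraic multiplicity = 4, geometric multiplicity = 2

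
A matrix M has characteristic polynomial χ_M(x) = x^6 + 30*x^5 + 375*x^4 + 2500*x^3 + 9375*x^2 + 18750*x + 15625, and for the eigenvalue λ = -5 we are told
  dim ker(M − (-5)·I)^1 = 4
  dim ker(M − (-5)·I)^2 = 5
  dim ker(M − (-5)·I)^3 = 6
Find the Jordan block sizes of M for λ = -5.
Block sizes for λ = -5: [3, 1, 1, 1]

From the dimensions of kernels of powers, the number of Jordan blocks of size at least j is d_j − d_{j−1} where d_j = dim ker(N^j) (with d_0 = 0). Computing the differences gives [4, 1, 1].
The number of blocks of size exactly k is (#blocks of size ≥ k) − (#blocks of size ≥ k + 1), so the partition is: 3 block(s) of size 1, 1 block(s) of size 3.
In nonincreasing order the block sizes are [3, 1, 1, 1].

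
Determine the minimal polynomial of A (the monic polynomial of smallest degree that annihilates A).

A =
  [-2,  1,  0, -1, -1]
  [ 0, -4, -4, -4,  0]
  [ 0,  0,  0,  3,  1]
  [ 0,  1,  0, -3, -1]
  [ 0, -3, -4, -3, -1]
x^2 + 4*x + 4

The characteristic polynomial is χ_A(x) = (x + 2)^5, so the eigenvalues are known. The minimal polynomial is
  m_A(x) = Π_λ (x − λ)^{k_λ}
where k_λ is the size of the *largest* Jordan block for λ (equivalently, the smallest k with (A − λI)^k v = 0 for every generalised eigenvector v of λ).

  λ = -2: largest Jordan block has size 2, contributing (x + 2)^2

So m_A(x) = (x + 2)^2 = x^2 + 4*x + 4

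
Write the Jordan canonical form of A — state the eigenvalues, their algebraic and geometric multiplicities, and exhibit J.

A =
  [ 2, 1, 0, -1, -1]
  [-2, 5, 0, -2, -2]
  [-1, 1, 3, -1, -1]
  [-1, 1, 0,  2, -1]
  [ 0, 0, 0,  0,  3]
J_2(3) ⊕ J_1(3) ⊕ J_1(3) ⊕ J_1(3)

The characteristic polynomial is
  det(x·I − A) = x^5 - 15*x^4 + 90*x^3 - 270*x^2 + 405*x - 243 = (x - 3)^5

Eigenvalues and multiplicities (the geometric multiplicity of λ is n − rank(A − λI), which equals the number of Jordan blocks for λ):
  λ = 3: algebraic multiplicity = 5, geometric multiplicity = 4

Determining the block sizes for each eigenvalue:
  λ = 3: 4 blocks summing to 5 forces exactly one block of size 2 and the rest size 1 → block sizes [2, 1, 1, 1]

Assembling the blocks gives a Jordan form
J =
  [3, 1, 0, 0, 0]
  [0, 3, 0, 0, 0]
  [0, 0, 3, 0, 0]
  [0, 0, 0, 3, 0]
  [0, 0, 0, 0, 3]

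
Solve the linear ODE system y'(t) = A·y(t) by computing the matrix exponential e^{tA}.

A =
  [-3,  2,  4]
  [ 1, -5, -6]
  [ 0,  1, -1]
e^{tA} =
  [t^2*exp(-3*t) + exp(-3*t), 2*t*exp(-3*t), -2*t^2*exp(-3*t) + 4*t*exp(-3*t)]
  [-t^2*exp(-3*t) + t*exp(-3*t), -2*t*exp(-3*t) + exp(-3*t), 2*t^2*exp(-3*t) - 6*t*exp(-3*t)]
  [t^2*exp(-3*t)/2, t*exp(-3*t), -t^2*exp(-3*t) + 2*t*exp(-3*t) + exp(-3*t)]

Strategy: write A = P · J · P⁻¹ where J is a Jordan canonical form, so e^{tA} = P · e^{tJ} · P⁻¹, and e^{tJ} can be computed block-by-block.

A has Jordan form
J =
  [-3,  1,  0]
  [ 0, -3,  1]
  [ 0,  0, -3]
(up to reordering of blocks).

Per-block formulas:
  For a 3×3 Jordan block J_3(-3): exp(t · J_3(-3)) = e^(-3t)·(I + t·N + (t^2/2)·N^2), where N is the 3×3 nilpotent shift.

After assembling e^{tJ} and conjugating by P, we get:

e^{tA} =
  [t^2*exp(-3*t) + exp(-3*t), 2*t*exp(-3*t), -2*t^2*exp(-3*t) + 4*t*exp(-3*t)]
  [-t^2*exp(-3*t) + t*exp(-3*t), -2*t*exp(-3*t) + exp(-3*t), 2*t^2*exp(-3*t) - 6*t*exp(-3*t)]
  [t^2*exp(-3*t)/2, t*exp(-3*t), -t^2*exp(-3*t) + 2*t*exp(-3*t) + exp(-3*t)]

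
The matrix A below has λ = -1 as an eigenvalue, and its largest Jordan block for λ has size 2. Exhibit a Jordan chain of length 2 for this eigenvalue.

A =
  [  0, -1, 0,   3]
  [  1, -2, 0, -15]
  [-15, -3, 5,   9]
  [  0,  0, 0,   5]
A Jordan chain for λ = -1 of length 2:
v_1 = (-1, -1, -3, 0)ᵀ
v_2 = (0, 1, 0, 0)ᵀ

Let N = A − (-1)·I. We want v_2 with N^2 v_2 = 0 but N^1 v_2 ≠ 0; then v_{j-1} := N · v_j for j = 2, …, 2.

Pick v_2 = (0, 1, 0, 0)ᵀ.
Then v_1 = N · v_2 = (-1, -1, -3, 0)ᵀ.

Sanity check: (A − (-1)·I) v_1 = (0, 0, 0, 0)ᵀ = 0. ✓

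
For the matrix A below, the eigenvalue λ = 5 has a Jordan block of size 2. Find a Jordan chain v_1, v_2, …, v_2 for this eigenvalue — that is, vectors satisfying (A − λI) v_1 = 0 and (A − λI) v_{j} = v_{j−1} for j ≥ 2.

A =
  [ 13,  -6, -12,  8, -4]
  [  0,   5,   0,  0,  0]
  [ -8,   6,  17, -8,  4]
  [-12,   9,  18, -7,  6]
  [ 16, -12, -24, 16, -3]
A Jordan chain for λ = 5 of length 2:
v_1 = (8, 0, -8, -12, 16)ᵀ
v_2 = (1, 0, 0, 0, 0)ᵀ

Let N = A − (5)·I. We want v_2 with N^2 v_2 = 0 but N^1 v_2 ≠ 0; then v_{j-1} := N · v_j for j = 2, …, 2.

Pick v_2 = (1, 0, 0, 0, 0)ᵀ.
Then v_1 = N · v_2 = (8, 0, -8, -12, 16)ᵀ.

Sanity check: (A − (5)·I) v_1 = (0, 0, 0, 0, 0)ᵀ = 0. ✓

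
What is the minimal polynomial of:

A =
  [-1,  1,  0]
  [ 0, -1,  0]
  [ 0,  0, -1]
x^2 + 2*x + 1

The characteristic polynomial is χ_A(x) = (x + 1)^3, so the eigenvalues are known. The minimal polynomial is
  m_A(x) = Π_λ (x − λ)^{k_λ}
where k_λ is the size of the *largest* Jordan block for λ (equivalently, the smallest k with (A − λI)^k v = 0 for every generalised eigenvector v of λ).

  λ = -1: largest Jordan block has size 2, contributing (x + 1)^2

So m_A(x) = (x + 1)^2 = x^2 + 2*x + 1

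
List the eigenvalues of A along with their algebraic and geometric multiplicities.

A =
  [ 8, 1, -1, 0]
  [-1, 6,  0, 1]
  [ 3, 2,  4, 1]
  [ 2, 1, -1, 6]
λ = 6: alg = 4, geom = 2

Step 1 — factor the characteristic polynomial to read off the algebraic multiplicities:
  χ_A(x) = (x - 6)^4

Step 2 — compute geometric multiplicities via the rank-nullity identity g(λ) = n − rank(A − λI):
  rank(A − (6)·I) = 2, so dim ker(A − (6)·I) = n − 2 = 2

Summary:
  λ = 6: algebraic multiplicity = 4, geometric multiplicity = 2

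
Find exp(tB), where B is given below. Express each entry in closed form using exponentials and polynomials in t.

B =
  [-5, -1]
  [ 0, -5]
e^{tB} =
  [exp(-5*t), -t*exp(-5*t)]
  [0, exp(-5*t)]

Strategy: write B = P · J · P⁻¹ where J is a Jordan canonical form, so e^{tB} = P · e^{tJ} · P⁻¹, and e^{tJ} can be computed block-by-block.

B has Jordan form
J =
  [-5,  1]
  [ 0, -5]
(up to reordering of blocks).

Per-block formulas:
  For a 2×2 Jordan block J_2(-5): exp(t · J_2(-5)) = e^(-5t)·(I + t·N), where N is the 2×2 nilpotent shift.

After assembling e^{tJ} and conjugating by P, we get:

e^{tB} =
  [exp(-5*t), -t*exp(-5*t)]
  [0, exp(-5*t)]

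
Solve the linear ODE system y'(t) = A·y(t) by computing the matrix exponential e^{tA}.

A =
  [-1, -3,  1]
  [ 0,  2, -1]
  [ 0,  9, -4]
e^{tA} =
  [exp(-t), -3*t*exp(-t), t*exp(-t)]
  [0, 3*t*exp(-t) + exp(-t), -t*exp(-t)]
  [0, 9*t*exp(-t), -3*t*exp(-t) + exp(-t)]

Strategy: write A = P · J · P⁻¹ where J is a Jordan canonical form, so e^{tA} = P · e^{tJ} · P⁻¹, and e^{tJ} can be computed block-by-block.

A has Jordan form
J =
  [-1,  1,  0]
  [ 0, -1,  0]
  [ 0,  0, -1]
(up to reordering of blocks).

Per-block formulas:
  For a 2×2 Jordan block J_2(-1): exp(t · J_2(-1)) = e^(-1t)·(I + t·N), where N is the 2×2 nilpotent shift.
  For a 1×1 block at λ = -1: exp(t · [-1]) = [e^(-1t)].

After assembling e^{tJ} and conjugating by P, we get:

e^{tA} =
  [exp(-t), -3*t*exp(-t), t*exp(-t)]
  [0, 3*t*exp(-t) + exp(-t), -t*exp(-t)]
  [0, 9*t*exp(-t), -3*t*exp(-t) + exp(-t)]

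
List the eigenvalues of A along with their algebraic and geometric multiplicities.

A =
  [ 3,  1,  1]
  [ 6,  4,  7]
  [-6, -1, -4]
λ = -3: alg = 1, geom = 1; λ = 3: alg = 2, geom = 1

Step 1 — factor the characteristic polynomial to read off the algebraic multiplicities:
  χ_A(x) = (x - 3)^2*(x + 3)

Step 2 — compute geometric multiplicities via the rank-nullity identity g(λ) = n − rank(A − λI):
  rank(A − (-3)·I) = 2, so dim ker(A − (-3)·I) = n − 2 = 1
  rank(A − (3)·I) = 2, so dim ker(A − (3)·I) = n − 2 = 1

Summary:
  λ = -3: algebraic multiplicity = 1, geometric multiplicity = 1
  λ = 3: algebraic multiplicity = 2, geometric multiplicity = 1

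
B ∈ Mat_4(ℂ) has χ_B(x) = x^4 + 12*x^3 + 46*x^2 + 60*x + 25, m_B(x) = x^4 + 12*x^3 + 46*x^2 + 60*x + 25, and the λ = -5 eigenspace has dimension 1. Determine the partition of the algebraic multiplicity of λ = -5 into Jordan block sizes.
Block sizes for λ = -5: [2]

Step 1 — from the characteristic polynomial, algebraic multiplicity of λ = -5 is 2. From dim ker(B − (-5)·I) = 1, there are exactly 1 Jordan blocks for λ = -5.
Step 2 — from the minimal polynomial, the factor (x + 5)^2 tells us the largest block for λ = -5 has size 2.
Step 3 — with total size 2, 1 blocks, and largest block 2, the block sizes (in nonincreasing order) are [2].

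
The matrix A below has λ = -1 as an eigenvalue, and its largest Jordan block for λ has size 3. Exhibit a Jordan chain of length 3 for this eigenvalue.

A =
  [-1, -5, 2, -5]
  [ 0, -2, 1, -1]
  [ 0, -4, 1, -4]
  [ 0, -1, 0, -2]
A Jordan chain for λ = -1 of length 3:
v_1 = (2, -2, 0, 2)ᵀ
v_2 = (-5, -1, -4, -1)ᵀ
v_3 = (0, 1, 0, 0)ᵀ

Let N = A − (-1)·I. We want v_3 with N^3 v_3 = 0 but N^2 v_3 ≠ 0; then v_{j-1} := N · v_j for j = 3, …, 2.

Pick v_3 = (0, 1, 0, 0)ᵀ.
Then v_2 = N · v_3 = (-5, -1, -4, -1)ᵀ.
Then v_1 = N · v_2 = (2, -2, 0, 2)ᵀ.

Sanity check: (A − (-1)·I) v_1 = (0, 0, 0, 0)ᵀ = 0. ✓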